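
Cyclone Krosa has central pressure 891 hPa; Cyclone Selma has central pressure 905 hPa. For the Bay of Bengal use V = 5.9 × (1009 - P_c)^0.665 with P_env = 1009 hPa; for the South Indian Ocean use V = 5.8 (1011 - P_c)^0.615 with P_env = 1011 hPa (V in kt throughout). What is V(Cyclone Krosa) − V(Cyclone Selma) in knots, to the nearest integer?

39 kt

Cyclone Krosa: ΔP = 118; V ≈ 5.9 × 118^0.665 ≈ 140.82 kt.
Cyclone Selma: ΔP = 106; V ≈ 5.8 × 106^0.615 ≈ 102.09 kt.
Difference ≈ 140.82 − 102.09 = 38.73 → 39 kt.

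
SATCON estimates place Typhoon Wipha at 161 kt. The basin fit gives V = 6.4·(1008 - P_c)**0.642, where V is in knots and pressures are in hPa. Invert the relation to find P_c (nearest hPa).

ΔP = (V / 6.4)^(1/0.642) = (161/6.4)^1.558.
161/6.4 = 25.156; 25.156^1.558 ≈ 151.95 hPa.
P_c = 1008 − 151.95 = 856.05 ≈ 856 hPa.

856 hPa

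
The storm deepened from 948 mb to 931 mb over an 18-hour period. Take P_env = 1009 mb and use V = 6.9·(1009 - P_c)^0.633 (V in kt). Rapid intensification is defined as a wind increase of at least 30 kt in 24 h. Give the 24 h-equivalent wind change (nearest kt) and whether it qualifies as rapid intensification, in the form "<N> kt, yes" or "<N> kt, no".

21 kt, no

V₁: ΔP = 61, V ≈ 6.9 × 61^0.633 ≈ 93.10 kt.
V₂: ΔP = 78, V ≈ 6.9 × 78^0.633 ≈ 108.78 kt.
ΔV over 18 h = 15.68 kt → 24 h equivalent = 15.68 × 24/18 ≈ 20.91 kt.
21 kt < 30 kt ⇒ not rapid intensification.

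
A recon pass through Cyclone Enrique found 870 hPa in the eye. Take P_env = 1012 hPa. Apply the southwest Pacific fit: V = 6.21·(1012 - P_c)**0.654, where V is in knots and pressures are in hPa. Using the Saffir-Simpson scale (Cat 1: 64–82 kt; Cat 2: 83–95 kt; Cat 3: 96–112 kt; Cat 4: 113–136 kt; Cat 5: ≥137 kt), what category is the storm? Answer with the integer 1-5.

5

ΔP = 1012 − 870 = 142 hPa.
V ≈ 6.21 × 142^0.654 = 6.21 × 25.56 ≈ 159 kt.
159 kt falls in the Category 5 band.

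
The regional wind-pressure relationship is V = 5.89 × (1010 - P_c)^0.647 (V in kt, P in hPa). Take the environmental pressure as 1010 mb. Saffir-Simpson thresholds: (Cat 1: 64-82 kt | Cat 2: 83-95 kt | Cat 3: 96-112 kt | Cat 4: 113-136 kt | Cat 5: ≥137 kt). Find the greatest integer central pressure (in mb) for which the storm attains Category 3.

Category 3 begins at V = 96 kt.
Required ΔP = (96/5.89)^(1/0.647) = 16.299^1.546 ≈ 74.73 mb.
P_c ≤ 1010 − 74.73 = 935.27, so the highest integer P_c is 935 mb.

935 mb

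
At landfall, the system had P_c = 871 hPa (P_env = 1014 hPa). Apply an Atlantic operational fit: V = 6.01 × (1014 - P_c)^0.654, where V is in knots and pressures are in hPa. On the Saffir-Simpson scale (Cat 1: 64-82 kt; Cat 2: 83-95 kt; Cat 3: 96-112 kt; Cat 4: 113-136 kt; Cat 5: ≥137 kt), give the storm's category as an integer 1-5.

ΔP = 1014 − 871 = 143 hPa.
V ≈ 6.01 × 143^0.654 = 6.01 × 25.68 ≈ 154 kt.
154 kt falls in the Category 5 band.

5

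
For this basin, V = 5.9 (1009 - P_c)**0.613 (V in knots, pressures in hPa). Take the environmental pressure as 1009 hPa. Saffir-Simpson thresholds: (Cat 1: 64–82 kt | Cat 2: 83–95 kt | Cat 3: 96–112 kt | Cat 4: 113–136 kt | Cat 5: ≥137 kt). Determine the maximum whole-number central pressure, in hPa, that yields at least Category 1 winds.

960 hPa

Category 1 begins at V = 64 kt.
Required ΔP = (64/5.9)^(1/0.613) = 10.847^1.631 ≈ 48.86 hPa.
P_c ≤ 1009 − 48.86 = 960.14, so the highest integer P_c is 960 hPa.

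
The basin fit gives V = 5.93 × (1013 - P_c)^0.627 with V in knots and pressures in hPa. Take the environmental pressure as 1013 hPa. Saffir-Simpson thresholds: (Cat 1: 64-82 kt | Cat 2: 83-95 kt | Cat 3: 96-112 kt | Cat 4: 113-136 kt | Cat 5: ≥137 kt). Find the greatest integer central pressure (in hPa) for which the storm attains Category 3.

928 hPa

Category 3 begins at V = 96 kt.
Required ΔP = (96/5.93)^(1/0.627) = 16.189^1.595 ≈ 84.83 hPa.
P_c ≤ 1013 − 84.83 = 928.17, so the highest integer P_c is 928 hPa.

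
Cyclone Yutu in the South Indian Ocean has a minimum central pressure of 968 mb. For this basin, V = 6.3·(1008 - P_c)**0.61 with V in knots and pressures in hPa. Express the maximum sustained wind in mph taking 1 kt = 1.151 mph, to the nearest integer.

ΔP = 1008 − 968 = 40 mb.
V ≈ 6.3 × 40^0.61 = 6.3 × 9.490 ≈ 59.786 kt.
59.786 × 1.151 ≈ 68.81 mph → 69 mph.

69 mph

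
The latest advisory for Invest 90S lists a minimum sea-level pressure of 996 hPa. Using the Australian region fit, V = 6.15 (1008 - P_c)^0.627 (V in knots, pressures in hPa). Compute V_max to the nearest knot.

ΔP = 1008 − 996 = 12 hPa.
12^0.627 ≈ 4.749.
V ≈ 6.15 × 4.749 ≈ 29.2 kt.

29 kt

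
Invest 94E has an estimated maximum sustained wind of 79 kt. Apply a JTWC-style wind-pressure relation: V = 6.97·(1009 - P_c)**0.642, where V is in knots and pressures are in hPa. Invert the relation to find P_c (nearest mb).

965 mb

ΔP = (V / 6.97)^(1/0.642) = (79/6.97)^1.558.
79/6.97 = 11.334; 11.334^1.558 ≈ 43.89 mb.
P_c = 1009 − 43.89 = 965.11 ≈ 965 mb.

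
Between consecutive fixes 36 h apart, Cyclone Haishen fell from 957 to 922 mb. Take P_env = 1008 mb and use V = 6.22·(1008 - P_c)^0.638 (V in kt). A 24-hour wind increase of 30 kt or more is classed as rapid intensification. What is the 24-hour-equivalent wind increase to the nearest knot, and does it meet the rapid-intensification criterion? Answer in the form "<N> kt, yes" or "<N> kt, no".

V₁: ΔP = 51, V ≈ 6.22 × 51^0.638 ≈ 76.42 kt.
V₂: ΔP = 86, V ≈ 6.22 × 86^0.638 ≈ 106.66 kt.
ΔV over 36 h = 30.24 kt → 24 h equivalent = 30.24 × 24/36 ≈ 20.16 kt.
20 kt < 30 kt ⇒ not rapid intensification.

20 kt, no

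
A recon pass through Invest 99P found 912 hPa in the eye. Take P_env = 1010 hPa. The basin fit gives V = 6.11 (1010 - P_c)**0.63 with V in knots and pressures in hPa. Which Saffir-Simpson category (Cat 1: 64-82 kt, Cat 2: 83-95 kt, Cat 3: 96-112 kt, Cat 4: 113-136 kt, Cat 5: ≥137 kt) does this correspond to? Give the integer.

3

ΔP = 1010 − 912 = 98 hPa.
V ≈ 6.11 × 98^0.63 = 6.11 × 17.97 ≈ 110 kt.
110 kt falls in the Category 3 band.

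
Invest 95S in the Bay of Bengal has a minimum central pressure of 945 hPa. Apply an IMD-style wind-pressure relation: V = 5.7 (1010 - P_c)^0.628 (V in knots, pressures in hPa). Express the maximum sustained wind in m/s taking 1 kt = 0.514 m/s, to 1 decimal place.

40.3 m/s

ΔP = 1010 − 945 = 65 hPa.
V ≈ 5.7 × 65^0.628 = 5.7 × 13.757 ≈ 78.412 kt.
78.412 × 0.514 ≈ 40.30 m/s → 40.3 m/s.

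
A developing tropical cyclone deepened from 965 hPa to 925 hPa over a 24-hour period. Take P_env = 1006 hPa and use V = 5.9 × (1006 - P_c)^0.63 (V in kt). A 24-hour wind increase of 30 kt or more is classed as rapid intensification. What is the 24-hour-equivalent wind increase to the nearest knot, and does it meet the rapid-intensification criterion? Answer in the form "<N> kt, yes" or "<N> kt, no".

V₁: ΔP = 41, V ≈ 5.9 × 41^0.63 ≈ 61.22 kt.
V₂: ΔP = 81, V ≈ 5.9 × 81^0.63 ≈ 94.02 kt.
ΔV over 24 h = 32.80 kt → 24 h equivalent = 32.80 × 24/24 ≈ 32.80 kt.
33 kt ≥ 30 kt ⇒ rapid intensification.

33 kt, yes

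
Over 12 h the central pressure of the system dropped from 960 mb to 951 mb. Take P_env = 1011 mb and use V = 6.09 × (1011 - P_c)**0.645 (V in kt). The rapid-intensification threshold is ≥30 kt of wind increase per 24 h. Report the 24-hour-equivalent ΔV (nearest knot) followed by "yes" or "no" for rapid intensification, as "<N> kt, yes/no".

17 kt, no

V₁: ΔP = 51, V ≈ 6.09 × 51^0.645 ≈ 76.91 kt.
V₂: ΔP = 60, V ≈ 6.09 × 60^0.645 ≈ 85.41 kt.
ΔV over 12 h = 8.50 kt → 24 h equivalent = 8.50 × 24/12 ≈ 17.00 kt.
17 kt < 30 kt ⇒ not rapid intensification.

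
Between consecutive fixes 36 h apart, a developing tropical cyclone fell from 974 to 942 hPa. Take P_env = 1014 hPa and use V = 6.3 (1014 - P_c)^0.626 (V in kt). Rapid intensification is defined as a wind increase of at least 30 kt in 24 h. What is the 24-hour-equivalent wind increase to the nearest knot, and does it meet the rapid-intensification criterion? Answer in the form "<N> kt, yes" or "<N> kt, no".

19 kt, no

V₁: ΔP = 40, V ≈ 6.3 × 40^0.626 ≈ 63.42 kt.
V₂: ΔP = 72, V ≈ 6.3 × 72^0.626 ≈ 91.63 kt.
ΔV over 36 h = 28.21 kt → 24 h equivalent = 28.21 × 24/36 ≈ 18.81 kt.
19 kt < 30 kt ⇒ not rapid intensification.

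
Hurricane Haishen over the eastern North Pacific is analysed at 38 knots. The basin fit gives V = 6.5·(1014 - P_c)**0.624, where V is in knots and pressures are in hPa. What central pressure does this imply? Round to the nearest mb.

997 mb

ΔP = (V / 6.5)^(1/0.624) = (38/6.5)^1.603.
38/6.5 = 5.846; 5.846^1.603 ≈ 16.94 mb.
P_c = 1014 − 16.94 = 997.06 ≈ 997 mb.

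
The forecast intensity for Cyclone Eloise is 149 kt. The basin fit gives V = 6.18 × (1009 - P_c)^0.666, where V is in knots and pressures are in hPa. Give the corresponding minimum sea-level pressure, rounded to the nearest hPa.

ΔP = (V / 6.18)^(1/0.666) = (149/6.18)^1.502.
149/6.18 = 24.110; 24.110^1.502 ≈ 118.95 hPa.
P_c = 1009 − 118.95 = 890.05 ≈ 890 hPa.

890 hPa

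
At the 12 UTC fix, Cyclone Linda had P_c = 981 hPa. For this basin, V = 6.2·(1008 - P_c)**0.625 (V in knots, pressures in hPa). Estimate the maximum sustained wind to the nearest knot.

49 kt

ΔP = 1008 − 981 = 27 hPa.
27^0.625 ≈ 7.845.
V ≈ 6.2 × 7.845 ≈ 48.6 kt.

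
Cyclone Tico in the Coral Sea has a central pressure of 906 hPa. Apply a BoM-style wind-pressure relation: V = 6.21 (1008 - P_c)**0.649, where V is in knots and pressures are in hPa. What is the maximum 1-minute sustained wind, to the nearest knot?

125 kt

ΔP = 1008 − 906 = 102 hPa.
102^0.649 ≈ 20.118.
V ≈ 6.21 × 20.118 ≈ 124.9 kt.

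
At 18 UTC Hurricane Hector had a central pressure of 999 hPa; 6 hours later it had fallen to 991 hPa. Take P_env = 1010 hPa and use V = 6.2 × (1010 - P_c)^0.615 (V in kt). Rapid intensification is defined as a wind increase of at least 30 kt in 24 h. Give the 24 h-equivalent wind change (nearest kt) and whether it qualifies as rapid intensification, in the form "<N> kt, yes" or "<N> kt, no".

43 kt, yes

V₁: ΔP = 11, V ≈ 6.2 × 11^0.615 ≈ 27.09 kt.
V₂: ΔP = 19, V ≈ 6.2 × 19^0.615 ≈ 37.92 kt.
ΔV over 6 h = 10.83 kt → 24 h equivalent = 10.83 × 24/6 ≈ 43.32 kt.
43 kt ≥ 30 kt ⇒ rapid intensification.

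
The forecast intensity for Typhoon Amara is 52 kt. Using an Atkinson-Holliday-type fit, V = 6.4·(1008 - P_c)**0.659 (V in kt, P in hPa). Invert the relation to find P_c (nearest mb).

984 mb

ΔP = (V / 6.4)^(1/0.659) = (52/6.4)^1.517.
52/6.4 = 8.125; 8.125^1.517 ≈ 24.02 mb.
P_c = 1008 − 24.02 = 983.98 ≈ 984 mb.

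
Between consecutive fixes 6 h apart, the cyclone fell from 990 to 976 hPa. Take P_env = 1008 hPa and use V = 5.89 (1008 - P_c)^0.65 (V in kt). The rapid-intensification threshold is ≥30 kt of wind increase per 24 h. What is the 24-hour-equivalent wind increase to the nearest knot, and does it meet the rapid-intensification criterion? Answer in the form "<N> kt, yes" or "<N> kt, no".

70 kt, yes

V₁: ΔP = 18, V ≈ 5.89 × 18^0.65 ≈ 38.55 kt.
V₂: ΔP = 32, V ≈ 5.89 × 32^0.65 ≈ 56.04 kt.
ΔV over 6 h = 17.49 kt → 24 h equivalent = 17.49 × 24/6 ≈ 69.96 kt.
70 kt ≥ 30 kt ⇒ rapid intensification.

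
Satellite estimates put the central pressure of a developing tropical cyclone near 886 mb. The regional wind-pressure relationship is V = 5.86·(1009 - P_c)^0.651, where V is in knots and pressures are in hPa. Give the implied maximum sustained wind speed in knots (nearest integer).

134 kt

ΔP = 1009 − 886 = 123 mb.
123^0.651 ≈ 22.937.
V ≈ 5.86 × 22.937 ≈ 134.4 kt.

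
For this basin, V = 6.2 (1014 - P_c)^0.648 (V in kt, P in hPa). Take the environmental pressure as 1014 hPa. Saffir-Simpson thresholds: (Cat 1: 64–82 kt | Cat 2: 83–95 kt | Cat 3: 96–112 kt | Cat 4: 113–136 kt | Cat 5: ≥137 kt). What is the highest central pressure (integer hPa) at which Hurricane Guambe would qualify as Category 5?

895 hPa

Category 5 begins at V = 137 kt.
Required ΔP = (137/6.2)^(1/0.648) = 22.097^1.543 ≈ 118.74 hPa.
P_c ≤ 1014 − 118.74 = 895.26, so the highest integer P_c is 895 hPa.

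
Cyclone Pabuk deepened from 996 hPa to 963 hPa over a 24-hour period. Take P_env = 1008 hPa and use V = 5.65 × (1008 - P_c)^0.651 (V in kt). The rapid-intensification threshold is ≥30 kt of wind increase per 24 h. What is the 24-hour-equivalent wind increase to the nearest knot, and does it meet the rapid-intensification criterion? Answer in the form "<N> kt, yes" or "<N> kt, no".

V₁: ΔP = 12, V ≈ 5.65 × 12^0.651 ≈ 28.48 kt.
V₂: ΔP = 45, V ≈ 5.65 × 45^0.651 ≈ 67.34 kt.
ΔV over 24 h = 38.86 kt → 24 h equivalent = 38.86 × 24/24 ≈ 38.86 kt.
39 kt ≥ 30 kt ⇒ rapid intensification.

39 kt, yes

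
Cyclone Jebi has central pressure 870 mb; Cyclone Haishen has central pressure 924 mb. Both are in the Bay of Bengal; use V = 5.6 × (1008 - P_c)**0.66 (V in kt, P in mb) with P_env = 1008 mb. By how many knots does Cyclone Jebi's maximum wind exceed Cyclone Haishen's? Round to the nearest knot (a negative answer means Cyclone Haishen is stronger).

Cyclone Jebi: ΔP = 138; V ≈ 5.6 × 138^0.66 ≈ 144.71 kt.
Cyclone Haishen: ΔP = 84; V ≈ 5.6 × 84^0.66 ≈ 104.28 kt.
Difference ≈ 144.71 − 104.28 = 40.43 → 40 kt.

40 kt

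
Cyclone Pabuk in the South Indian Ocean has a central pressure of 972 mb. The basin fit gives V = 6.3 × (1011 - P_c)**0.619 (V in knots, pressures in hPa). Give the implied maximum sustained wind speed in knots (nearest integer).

ΔP = 1011 − 972 = 39 mb.
39^0.619 ≈ 9.658.
V ≈ 6.3 × 9.658 ≈ 60.8 kt.

61 kt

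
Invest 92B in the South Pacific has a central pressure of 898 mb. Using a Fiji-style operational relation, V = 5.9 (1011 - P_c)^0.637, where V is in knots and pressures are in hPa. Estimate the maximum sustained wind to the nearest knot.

120 kt

ΔP = 1011 − 898 = 113 mb.
113^0.637 ≈ 20.315.
V ≈ 5.9 × 20.315 ≈ 119.9 kt.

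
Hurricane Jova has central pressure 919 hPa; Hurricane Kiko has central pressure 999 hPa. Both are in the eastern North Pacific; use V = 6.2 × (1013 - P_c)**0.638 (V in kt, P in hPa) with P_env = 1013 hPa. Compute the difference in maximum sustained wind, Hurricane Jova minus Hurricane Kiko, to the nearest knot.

79 kt

Hurricane Jova: ΔP = 94; V ≈ 6.2 × 94^0.638 ≈ 112.52 kt.
Hurricane Kiko: ΔP = 14; V ≈ 6.2 × 14^0.638 ≈ 33.39 kt.
Difference ≈ 112.52 − 33.39 = 79.13 → 79 kt.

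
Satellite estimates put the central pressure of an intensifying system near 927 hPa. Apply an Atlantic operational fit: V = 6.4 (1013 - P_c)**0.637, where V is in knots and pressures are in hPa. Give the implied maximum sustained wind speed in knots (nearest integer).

ΔP = 1013 − 927 = 86 hPa.
86^0.637 ≈ 17.072.
V ≈ 6.4 × 17.072 ≈ 109.3 kt.

109 kt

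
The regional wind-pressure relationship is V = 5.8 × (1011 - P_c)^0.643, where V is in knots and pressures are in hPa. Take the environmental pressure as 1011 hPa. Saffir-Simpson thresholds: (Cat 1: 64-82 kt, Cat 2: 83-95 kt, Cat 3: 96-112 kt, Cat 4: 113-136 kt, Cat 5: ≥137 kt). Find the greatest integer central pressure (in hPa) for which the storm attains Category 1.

Category 1 begins at V = 64 kt.
Required ΔP = (64/5.8)^(1/0.643) = 11.034^1.555 ≈ 41.85 hPa.
P_c ≤ 1011 − 41.85 = 969.15, so the highest integer P_c is 969 hPa.

969 hPa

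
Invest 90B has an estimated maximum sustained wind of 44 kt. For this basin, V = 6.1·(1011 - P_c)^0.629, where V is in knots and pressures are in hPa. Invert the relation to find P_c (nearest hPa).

988 hPa

ΔP = (V / 6.1)^(1/0.629) = (44/6.1)^1.590.
44/6.1 = 7.213; 7.213^1.590 ≈ 23.13 hPa.
P_c = 1011 − 23.13 = 987.87 ≈ 988 hPa.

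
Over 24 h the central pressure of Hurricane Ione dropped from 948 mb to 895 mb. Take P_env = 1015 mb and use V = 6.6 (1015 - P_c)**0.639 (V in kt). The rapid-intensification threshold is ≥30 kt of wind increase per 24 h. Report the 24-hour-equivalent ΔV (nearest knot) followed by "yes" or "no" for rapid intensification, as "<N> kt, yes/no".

44 kt, yes

V₁: ΔP = 67, V ≈ 6.6 × 67^0.639 ≈ 96.92 kt.
V₂: ΔP = 120, V ≈ 6.6 × 120^0.639 ≈ 140.65 kt.
ΔV over 24 h = 43.73 kt → 24 h equivalent = 43.73 × 24/24 ≈ 43.73 kt.
44 kt ≥ 30 kt ⇒ rapid intensification.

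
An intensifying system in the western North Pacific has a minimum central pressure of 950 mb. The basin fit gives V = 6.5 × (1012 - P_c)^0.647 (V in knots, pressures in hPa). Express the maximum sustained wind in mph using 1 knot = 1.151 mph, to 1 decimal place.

108.1 mph

ΔP = 1012 − 950 = 62 mb.
V ≈ 6.5 × 62^0.647 = 6.5 × 14.444 ≈ 93.884 kt.
93.884 × 1.151 ≈ 108.06 mph → 108.1 mph.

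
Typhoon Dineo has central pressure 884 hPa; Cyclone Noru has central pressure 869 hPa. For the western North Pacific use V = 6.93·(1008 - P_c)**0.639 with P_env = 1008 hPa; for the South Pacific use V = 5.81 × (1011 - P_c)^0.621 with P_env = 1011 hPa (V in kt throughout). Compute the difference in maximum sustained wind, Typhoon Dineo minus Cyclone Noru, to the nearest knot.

Typhoon Dineo: ΔP = 124; V ≈ 6.93 × 124^0.639 ≈ 150.81 kt.
Cyclone Noru: ΔP = 142; V ≈ 5.81 × 142^0.621 ≈ 126.11 kt.
Difference ≈ 150.81 − 126.11 = 24.70 → 25 kt.

25 kt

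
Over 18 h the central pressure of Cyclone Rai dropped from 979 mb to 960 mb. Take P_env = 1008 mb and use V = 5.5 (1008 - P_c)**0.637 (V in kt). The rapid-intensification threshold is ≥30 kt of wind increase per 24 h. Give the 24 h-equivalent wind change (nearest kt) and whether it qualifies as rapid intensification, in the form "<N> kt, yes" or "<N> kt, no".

24 kt, no

V₁: ΔP = 29, V ≈ 5.5 × 29^0.637 ≈ 46.98 kt.
V₂: ΔP = 48, V ≈ 5.5 × 48^0.637 ≈ 64.76 kt.
ΔV over 18 h = 17.78 kt → 24 h equivalent = 17.78 × 24/18 ≈ 23.71 kt.
24 kt < 30 kt ⇒ not rapid intensification.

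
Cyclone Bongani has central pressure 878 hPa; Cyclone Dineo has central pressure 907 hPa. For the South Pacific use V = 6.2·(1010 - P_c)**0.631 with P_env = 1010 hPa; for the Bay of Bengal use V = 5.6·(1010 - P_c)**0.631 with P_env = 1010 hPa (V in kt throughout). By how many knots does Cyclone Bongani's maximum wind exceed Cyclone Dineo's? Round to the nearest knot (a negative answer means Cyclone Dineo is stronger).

Cyclone Bongani: ΔP = 132; V ≈ 6.2 × 132^0.631 ≈ 135.04 kt.
Cyclone Dineo: ΔP = 103; V ≈ 5.6 × 103^0.631 ≈ 104.30 kt.
Difference ≈ 135.04 − 104.30 = 30.74 → 31 kt.

31 kt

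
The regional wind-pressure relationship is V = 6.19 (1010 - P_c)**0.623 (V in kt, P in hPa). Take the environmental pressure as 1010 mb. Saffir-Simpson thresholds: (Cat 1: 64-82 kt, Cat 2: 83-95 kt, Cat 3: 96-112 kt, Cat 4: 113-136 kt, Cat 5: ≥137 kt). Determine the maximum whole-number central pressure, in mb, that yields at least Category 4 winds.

904 mb

Category 4 begins at V = 113 kt.
Required ΔP = (113/6.19)^(1/0.623) = 18.255^1.605 ≈ 105.85 mb.
P_c ≤ 1010 − 105.85 = 904.15, so the highest integer P_c is 904 mb.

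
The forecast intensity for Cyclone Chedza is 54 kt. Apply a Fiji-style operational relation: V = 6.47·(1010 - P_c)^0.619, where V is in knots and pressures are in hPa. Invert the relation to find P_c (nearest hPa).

ΔP = (V / 6.47)^(1/0.619) = (54/6.47)^1.616.
54/6.47 = 8.346; 8.346^1.616 ≈ 30.81 hPa.
P_c = 1010 − 30.81 = 979.19 ≈ 979 hPa.

979 hPa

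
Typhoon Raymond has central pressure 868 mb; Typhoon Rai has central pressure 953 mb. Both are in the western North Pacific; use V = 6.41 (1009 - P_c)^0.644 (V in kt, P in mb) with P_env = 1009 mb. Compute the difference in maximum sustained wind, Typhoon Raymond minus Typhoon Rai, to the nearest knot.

70 kt

Typhoon Raymond: ΔP = 141; V ≈ 6.41 × 141^0.644 ≈ 155.22 kt.
Typhoon Rai: ΔP = 56; V ≈ 6.41 × 56^0.644 ≈ 85.64 kt.
Difference ≈ 155.22 − 85.64 = 69.58 → 70 kt.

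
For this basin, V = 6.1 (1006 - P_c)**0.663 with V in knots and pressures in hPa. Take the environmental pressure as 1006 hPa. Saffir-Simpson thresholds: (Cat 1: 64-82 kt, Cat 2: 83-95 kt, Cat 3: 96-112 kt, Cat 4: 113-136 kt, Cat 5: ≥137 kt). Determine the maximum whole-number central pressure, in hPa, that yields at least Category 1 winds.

Category 1 begins at V = 64 kt.
Required ΔP = (64/6.1)^(1/0.663) = 10.492^1.508 ≈ 34.65 hPa.
P_c ≤ 1006 − 34.65 = 971.35, so the highest integer P_c is 971 hPa.

971 hPa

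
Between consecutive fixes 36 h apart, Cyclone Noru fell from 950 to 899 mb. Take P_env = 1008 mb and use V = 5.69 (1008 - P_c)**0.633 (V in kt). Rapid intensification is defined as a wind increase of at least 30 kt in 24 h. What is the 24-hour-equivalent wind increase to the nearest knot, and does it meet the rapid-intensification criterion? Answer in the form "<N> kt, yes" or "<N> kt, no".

V₁: ΔP = 58, V ≈ 5.69 × 58^0.633 ≈ 74.36 kt.
V₂: ΔP = 109, V ≈ 5.69 × 109^0.633 ≈ 110.87 kt.
ΔV over 36 h = 36.51 kt → 24 h equivalent = 36.51 × 24/36 ≈ 24.34 kt.
24 kt < 30 kt ⇒ not rapid intensification.

24 kt, no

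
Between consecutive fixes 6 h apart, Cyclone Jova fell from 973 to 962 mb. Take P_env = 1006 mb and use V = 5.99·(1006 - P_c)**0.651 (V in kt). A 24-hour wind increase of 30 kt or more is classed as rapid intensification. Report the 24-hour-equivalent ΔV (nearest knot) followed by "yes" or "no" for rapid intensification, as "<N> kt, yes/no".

48 kt, yes

V₁: ΔP = 33, V ≈ 5.99 × 33^0.651 ≈ 58.34 kt.
V₂: ΔP = 44, V ≈ 5.99 × 44^0.651 ≈ 70.36 kt.
ΔV over 6 h = 12.02 kt → 24 h equivalent = 12.02 × 24/6 ≈ 48.08 kt.
48 kt ≥ 30 kt ⇒ rapid intensification.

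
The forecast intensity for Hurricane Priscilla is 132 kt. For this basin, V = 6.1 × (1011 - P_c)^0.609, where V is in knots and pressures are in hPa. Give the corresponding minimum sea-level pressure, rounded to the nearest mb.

ΔP = (V / 6.1)^(1/0.609) = (132/6.1)^1.642.
132/6.1 = 21.639; 21.639^1.642 ≈ 155.78 mb.
P_c = 1011 − 155.78 = 855.22 ≈ 855 mb.

855 mb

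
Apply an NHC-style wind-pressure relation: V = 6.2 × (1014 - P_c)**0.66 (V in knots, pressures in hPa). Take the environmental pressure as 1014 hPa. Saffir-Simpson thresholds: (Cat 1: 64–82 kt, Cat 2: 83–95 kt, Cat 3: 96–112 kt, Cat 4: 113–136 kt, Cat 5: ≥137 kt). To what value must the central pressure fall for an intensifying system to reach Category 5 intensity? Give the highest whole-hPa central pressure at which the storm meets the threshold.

905 hPa

Category 5 begins at V = 137 kt.
Required ΔP = (137/6.2)^(1/0.66) = 22.097^1.515 ≈ 108.86 hPa.
P_c ≤ 1014 − 108.86 = 905.14, so the highest integer P_c is 905 hPa.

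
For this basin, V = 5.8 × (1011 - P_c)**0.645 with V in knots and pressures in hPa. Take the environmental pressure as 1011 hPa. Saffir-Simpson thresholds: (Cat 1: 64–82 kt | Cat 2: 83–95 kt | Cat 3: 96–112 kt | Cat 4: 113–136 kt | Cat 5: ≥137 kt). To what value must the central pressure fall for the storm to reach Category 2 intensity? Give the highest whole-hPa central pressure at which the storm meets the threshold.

Category 2 begins at V = 83 kt.
Required ΔP = (83/5.8)^(1/0.645) = 14.310^1.550 ≈ 61.90 hPa.
P_c ≤ 1011 − 61.90 = 949.10, so the highest integer P_c is 949 hPa.

949 hPa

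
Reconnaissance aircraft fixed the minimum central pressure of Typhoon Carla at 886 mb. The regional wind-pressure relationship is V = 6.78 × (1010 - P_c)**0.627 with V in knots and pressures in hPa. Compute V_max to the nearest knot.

ΔP = 1010 − 886 = 124 mb.
124^0.627 ≈ 20.539.
V ≈ 6.78 × 20.539 ≈ 139.3 kt.

139 kt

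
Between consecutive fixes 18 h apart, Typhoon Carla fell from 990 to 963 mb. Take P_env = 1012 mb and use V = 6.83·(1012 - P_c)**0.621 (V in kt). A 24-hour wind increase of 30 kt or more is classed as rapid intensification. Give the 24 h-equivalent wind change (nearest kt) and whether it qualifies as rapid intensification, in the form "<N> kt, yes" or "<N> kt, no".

V₁: ΔP = 22, V ≈ 6.83 × 22^0.621 ≈ 46.57 kt.
V₂: ΔP = 49, V ≈ 6.83 × 49^0.621 ≈ 76.57 kt.
ΔV over 18 h = 30.00 kt → 24 h equivalent = 30.00 × 24/18 ≈ 40.00 kt.
40 kt ≥ 30 kt ⇒ rapid intensification.

40 kt, yes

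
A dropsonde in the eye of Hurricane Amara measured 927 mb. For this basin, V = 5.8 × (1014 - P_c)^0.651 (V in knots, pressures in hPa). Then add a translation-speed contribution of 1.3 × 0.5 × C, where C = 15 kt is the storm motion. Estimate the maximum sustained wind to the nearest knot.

116 kt

ΔP = 1014 − 927 = 87 mb.
87^0.651 ≈ 18.307.
V ≈ 5.8 × 18.307 ≈ 106.2 kt.
Translation term: 1.3 × 0.5 × 15 = 9.75 kt.
Corrected V ≈ 115.95 kt → 116 kt.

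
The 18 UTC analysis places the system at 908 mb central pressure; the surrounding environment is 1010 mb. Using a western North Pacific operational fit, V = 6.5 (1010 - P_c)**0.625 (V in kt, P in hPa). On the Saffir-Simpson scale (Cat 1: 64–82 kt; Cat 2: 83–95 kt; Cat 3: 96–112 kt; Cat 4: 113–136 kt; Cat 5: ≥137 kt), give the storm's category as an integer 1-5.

ΔP = 1010 − 908 = 102 mb.
V ≈ 6.5 × 102^0.625 = 6.5 × 18.00 ≈ 117 kt.
117 kt falls in the Category 4 band.

4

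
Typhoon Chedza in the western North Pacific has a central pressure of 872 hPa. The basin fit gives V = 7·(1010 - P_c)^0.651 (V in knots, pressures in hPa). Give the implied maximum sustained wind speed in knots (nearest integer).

ΔP = 1010 − 872 = 138 hPa.
138^0.651 ≈ 24.721.
V ≈ 7 × 24.721 ≈ 173.0 kt.

173 kt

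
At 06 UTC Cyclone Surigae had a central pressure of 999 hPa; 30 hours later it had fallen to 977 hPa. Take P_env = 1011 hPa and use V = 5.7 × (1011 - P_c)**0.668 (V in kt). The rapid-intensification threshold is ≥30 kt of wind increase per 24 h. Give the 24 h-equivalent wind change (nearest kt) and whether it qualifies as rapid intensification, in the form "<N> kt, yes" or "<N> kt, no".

V₁: ΔP = 12, V ≈ 5.7 × 12^0.668 ≈ 29.98 kt.
V₂: ΔP = 34, V ≈ 5.7 × 34^0.668 ≈ 60.10 kt.
ΔV over 30 h = 30.12 kt → 24 h equivalent = 30.12 × 24/30 ≈ 24.10 kt.
24 kt < 30 kt ⇒ not rapid intensification.

24 kt, no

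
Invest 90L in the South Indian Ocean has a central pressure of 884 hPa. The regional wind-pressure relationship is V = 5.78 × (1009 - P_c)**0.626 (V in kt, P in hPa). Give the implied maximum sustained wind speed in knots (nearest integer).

119 kt

ΔP = 1009 − 884 = 125 hPa.
125^0.626 ≈ 20.543.
V ≈ 5.78 × 20.543 ≈ 118.7 kt.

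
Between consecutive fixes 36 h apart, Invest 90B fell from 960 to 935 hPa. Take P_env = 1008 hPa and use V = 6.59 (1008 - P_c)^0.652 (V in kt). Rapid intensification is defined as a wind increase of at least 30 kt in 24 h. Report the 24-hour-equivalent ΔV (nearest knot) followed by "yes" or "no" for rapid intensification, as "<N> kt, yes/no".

17 kt, no

V₁: ΔP = 48, V ≈ 6.59 × 48^0.652 ≈ 82.23 kt.
V₂: ΔP = 73, V ≈ 6.59 × 73^0.652 ≈ 108.09 kt.
ΔV over 36 h = 25.86 kt → 24 h equivalent = 25.86 × 24/36 ≈ 17.24 kt.
17 kt < 30 kt ⇒ not rapid intensification.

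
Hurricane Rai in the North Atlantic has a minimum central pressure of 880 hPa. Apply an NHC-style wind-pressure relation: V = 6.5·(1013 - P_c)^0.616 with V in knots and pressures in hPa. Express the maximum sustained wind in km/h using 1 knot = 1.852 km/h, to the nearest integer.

245 km/h

ΔP = 1013 − 880 = 133 hPa.
V ≈ 6.5 × 133^0.616 = 6.5 × 20.337 ≈ 132.192 kt.
132.192 × 1.852 ≈ 244.82 km/h → 245 km/h.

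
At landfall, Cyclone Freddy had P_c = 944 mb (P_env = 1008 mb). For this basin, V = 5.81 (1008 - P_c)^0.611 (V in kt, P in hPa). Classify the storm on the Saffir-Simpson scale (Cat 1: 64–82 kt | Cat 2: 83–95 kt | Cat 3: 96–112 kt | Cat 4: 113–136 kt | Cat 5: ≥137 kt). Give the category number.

ΔP = 1008 − 944 = 64 mb.
V ≈ 5.81 × 64^0.611 = 5.81 × 12.69 ≈ 74 kt.
74 kt falls in the Category 1 band.

1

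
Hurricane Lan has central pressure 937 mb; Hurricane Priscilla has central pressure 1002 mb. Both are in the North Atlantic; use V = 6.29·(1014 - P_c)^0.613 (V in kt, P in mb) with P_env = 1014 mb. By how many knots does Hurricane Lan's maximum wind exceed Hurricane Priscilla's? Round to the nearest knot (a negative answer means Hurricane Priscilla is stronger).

Hurricane Lan: ΔP = 77; V ≈ 6.29 × 77^0.613 ≈ 90.17 kt.
Hurricane Priscilla: ΔP = 12; V ≈ 6.29 × 12^0.613 ≈ 28.85 kt.
Difference ≈ 90.17 − 28.85 = 61.32 → 61 kt.

61 kt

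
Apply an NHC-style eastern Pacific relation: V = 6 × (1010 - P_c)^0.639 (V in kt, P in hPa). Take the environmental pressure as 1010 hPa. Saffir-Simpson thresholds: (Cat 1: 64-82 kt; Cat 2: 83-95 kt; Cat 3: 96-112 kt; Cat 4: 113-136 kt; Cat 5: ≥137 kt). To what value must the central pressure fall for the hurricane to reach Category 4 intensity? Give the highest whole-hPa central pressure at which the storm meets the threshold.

911 hPa

Category 4 begins at V = 113 kt.
Required ΔP = (113/6)^(1/0.639) = 18.833^1.565 ≈ 98.90 hPa.
P_c ≤ 1010 − 98.90 = 911.10, so the highest integer P_c is 911 hPa.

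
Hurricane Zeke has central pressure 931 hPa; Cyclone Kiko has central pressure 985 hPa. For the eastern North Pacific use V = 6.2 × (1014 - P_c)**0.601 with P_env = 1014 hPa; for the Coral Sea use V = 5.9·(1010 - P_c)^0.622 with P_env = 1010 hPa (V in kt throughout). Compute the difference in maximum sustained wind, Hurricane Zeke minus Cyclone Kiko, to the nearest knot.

Hurricane Zeke: ΔP = 83; V ≈ 6.2 × 83^0.601 ≈ 88.26 kt.
Cyclone Kiko: ΔP = 25; V ≈ 5.9 × 25^0.622 ≈ 43.69 kt.
Difference ≈ 88.26 − 43.69 = 44.57 → 45 kt.

45 kt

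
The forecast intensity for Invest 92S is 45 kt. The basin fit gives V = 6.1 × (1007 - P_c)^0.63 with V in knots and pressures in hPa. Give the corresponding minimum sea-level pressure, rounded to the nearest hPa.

ΔP = (V / 6.1)^(1/0.63) = (45/6.1)^1.587.
45/6.1 = 7.377; 7.377^1.587 ≈ 23.86 hPa.
P_c = 1007 − 23.86 = 983.14 ≈ 983 hPa.

983 hPa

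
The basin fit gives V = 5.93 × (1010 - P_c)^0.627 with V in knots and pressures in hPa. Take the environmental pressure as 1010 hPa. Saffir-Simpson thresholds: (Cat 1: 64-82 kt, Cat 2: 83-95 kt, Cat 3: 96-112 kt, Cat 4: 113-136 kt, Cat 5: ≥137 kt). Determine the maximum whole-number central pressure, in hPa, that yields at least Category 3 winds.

925 hPa

Category 3 begins at V = 96 kt.
Required ΔP = (96/5.93)^(1/0.627) = 16.189^1.595 ≈ 84.83 hPa.
P_c ≤ 1010 − 84.83 = 925.17, so the highest integer P_c is 925 hPa.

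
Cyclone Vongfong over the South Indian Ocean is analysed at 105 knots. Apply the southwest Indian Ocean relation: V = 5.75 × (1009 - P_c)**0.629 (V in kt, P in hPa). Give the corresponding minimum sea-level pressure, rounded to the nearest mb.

908 mb

ΔP = (V / 5.75)^(1/0.629) = (105/5.75)^1.590.
105/5.75 = 18.261; 18.261^1.590 ≈ 101.30 mb.
P_c = 1009 − 101.30 = 907.70 ≈ 908 mb.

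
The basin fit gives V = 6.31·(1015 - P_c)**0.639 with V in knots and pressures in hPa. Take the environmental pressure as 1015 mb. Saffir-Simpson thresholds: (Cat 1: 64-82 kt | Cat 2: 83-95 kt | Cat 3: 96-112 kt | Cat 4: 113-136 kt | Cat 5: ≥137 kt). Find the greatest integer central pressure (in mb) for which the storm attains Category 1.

Category 1 begins at V = 64 kt.
Required ΔP = (64/6.31)^(1/0.639) = 10.143^1.565 ≈ 37.55 mb.
P_c ≤ 1015 − 37.55 = 977.45, so the highest integer P_c is 977 mb.

977 mb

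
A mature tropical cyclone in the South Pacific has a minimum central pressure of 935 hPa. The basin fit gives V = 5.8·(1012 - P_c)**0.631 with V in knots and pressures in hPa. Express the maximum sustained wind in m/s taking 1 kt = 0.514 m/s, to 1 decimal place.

ΔP = 1012 − 935 = 77 hPa.
V ≈ 5.8 × 77^0.631 = 5.8 × 15.502 ≈ 89.909 kt.
89.909 × 0.514 ≈ 46.21 m/s → 46.2 m/s.

46.2 m/s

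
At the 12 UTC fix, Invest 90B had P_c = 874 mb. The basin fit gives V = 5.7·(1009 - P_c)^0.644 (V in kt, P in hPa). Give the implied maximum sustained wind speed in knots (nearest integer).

134 kt

ΔP = 1009 − 874 = 135 mb.
135^0.644 ≈ 23.547.
V ≈ 5.7 × 23.547 ≈ 134.2 kt.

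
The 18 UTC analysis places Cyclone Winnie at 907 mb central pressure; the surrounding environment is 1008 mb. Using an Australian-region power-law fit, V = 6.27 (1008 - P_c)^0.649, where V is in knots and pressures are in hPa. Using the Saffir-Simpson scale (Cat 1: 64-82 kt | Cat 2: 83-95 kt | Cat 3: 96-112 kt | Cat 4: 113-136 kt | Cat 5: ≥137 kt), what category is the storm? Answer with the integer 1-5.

ΔP = 1008 − 907 = 101 mb.
V ≈ 6.27 × 101^0.649 = 6.27 × 19.99 ≈ 125 kt.
125 kt falls in the Category 4 band.

4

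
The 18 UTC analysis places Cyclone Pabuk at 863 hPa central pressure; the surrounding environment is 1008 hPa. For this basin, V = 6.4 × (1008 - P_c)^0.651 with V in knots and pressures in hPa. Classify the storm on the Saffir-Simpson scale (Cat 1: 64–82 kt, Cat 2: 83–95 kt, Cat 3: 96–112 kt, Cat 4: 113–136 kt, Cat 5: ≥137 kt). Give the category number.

ΔP = 1008 − 863 = 145 hPa.
V ≈ 6.4 × 145^0.651 = 6.4 × 25.53 ≈ 163 kt.
163 kt falls in the Category 5 band.

5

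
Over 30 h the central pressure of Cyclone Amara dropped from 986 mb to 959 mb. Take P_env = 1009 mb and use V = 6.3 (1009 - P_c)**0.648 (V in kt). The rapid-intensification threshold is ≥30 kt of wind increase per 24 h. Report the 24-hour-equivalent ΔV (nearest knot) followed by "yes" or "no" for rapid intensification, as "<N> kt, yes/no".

V₁: ΔP = 23, V ≈ 6.3 × 23^0.648 ≈ 48.06 kt.
V₂: ΔP = 50, V ≈ 6.3 × 50^0.648 ≈ 79.48 kt.
ΔV over 30 h = 31.42 kt → 24 h equivalent = 31.42 × 24/30 ≈ 25.14 kt.
25 kt < 30 kt ⇒ not rapid intensification.

25 kt, no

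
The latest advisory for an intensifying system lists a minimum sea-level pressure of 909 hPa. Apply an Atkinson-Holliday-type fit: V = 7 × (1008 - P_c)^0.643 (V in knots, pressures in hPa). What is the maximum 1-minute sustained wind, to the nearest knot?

ΔP = 1008 − 909 = 99 hPa.
99^0.643 ≈ 19.195.
V ≈ 7 × 19.195 ≈ 134.4 kt.

134 kt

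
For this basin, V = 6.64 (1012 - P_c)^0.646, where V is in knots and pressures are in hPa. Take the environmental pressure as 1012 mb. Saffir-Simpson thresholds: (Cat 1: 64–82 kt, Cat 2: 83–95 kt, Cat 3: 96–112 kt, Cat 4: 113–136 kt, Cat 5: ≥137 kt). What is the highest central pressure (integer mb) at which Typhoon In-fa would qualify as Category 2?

962 mb

Category 2 begins at V = 83 kt.
Required ΔP = (83/6.64)^(1/0.646) = 12.500^1.548 ≈ 49.89 mb.
P_c ≤ 1012 − 49.89 = 962.11, so the highest integer P_c is 962 mb.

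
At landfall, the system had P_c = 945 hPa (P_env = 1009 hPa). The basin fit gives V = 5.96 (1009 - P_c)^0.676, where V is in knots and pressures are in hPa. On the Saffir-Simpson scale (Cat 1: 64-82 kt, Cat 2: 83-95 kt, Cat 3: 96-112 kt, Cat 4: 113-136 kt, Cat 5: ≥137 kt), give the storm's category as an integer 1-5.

3

ΔP = 1009 − 945 = 64 hPa.
V ≈ 5.96 × 64^0.676 = 5.96 × 16.63 ≈ 99 kt.
99 kt falls in the Category 3 band.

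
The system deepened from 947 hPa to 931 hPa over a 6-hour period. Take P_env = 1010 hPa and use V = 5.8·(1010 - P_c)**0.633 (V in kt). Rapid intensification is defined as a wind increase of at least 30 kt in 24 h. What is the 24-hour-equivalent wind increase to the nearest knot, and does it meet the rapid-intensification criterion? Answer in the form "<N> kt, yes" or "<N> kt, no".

V₁: ΔP = 63, V ≈ 5.8 × 63^0.633 ≈ 79.87 kt.
V₂: ΔP = 79, V ≈ 5.8 × 79^0.633 ≈ 92.18 kt.
ΔV over 6 h = 12.31 kt → 24 h equivalent = 12.31 × 24/6 ≈ 49.24 kt.
49 kt ≥ 30 kt ⇒ rapid intensification.

49 kt, yes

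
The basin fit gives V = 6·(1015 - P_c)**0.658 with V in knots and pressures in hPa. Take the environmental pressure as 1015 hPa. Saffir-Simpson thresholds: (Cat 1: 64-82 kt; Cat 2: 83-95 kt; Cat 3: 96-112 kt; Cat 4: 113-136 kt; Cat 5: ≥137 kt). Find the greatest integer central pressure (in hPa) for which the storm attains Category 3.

Category 3 begins at V = 96 kt.
Required ΔP = (96/6)^(1/0.658) = 16.000^1.520 ≈ 67.60 hPa.
P_c ≤ 1015 − 67.60 = 947.40, so the highest integer P_c is 947 hPa.

947 hPa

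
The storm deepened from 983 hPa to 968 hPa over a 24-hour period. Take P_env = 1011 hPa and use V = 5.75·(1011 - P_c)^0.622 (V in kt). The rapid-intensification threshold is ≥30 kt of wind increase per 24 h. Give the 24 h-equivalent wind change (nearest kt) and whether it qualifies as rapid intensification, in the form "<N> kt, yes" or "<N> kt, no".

V₁: ΔP = 28, V ≈ 5.75 × 28^0.622 ≈ 45.69 kt.
V₂: ΔP = 43, V ≈ 5.75 × 43^0.622 ≈ 59.66 kt.
ΔV over 24 h = 13.97 kt → 24 h equivalent = 13.97 × 24/24 ≈ 13.97 kt.
14 kt < 30 kt ⇒ not rapid intensification.

14 kt, no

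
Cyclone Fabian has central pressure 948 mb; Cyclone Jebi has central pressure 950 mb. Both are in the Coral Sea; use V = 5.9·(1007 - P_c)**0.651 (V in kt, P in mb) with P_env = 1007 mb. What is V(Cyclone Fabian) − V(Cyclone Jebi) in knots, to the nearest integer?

2 kt

Cyclone Fabian: ΔP = 59; V ≈ 5.9 × 59^0.651 ≈ 83.88 kt.
Cyclone Jebi: ΔP = 57; V ≈ 5.9 × 57^0.651 ≈ 82.02 kt.
Difference ≈ 83.88 − 82.02 = 1.86 → 2 kt.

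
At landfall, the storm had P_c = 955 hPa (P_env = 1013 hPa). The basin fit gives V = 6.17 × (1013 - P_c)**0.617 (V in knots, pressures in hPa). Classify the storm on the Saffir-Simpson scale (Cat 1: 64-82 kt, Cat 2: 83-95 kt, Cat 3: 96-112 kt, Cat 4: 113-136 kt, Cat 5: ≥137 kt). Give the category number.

1

ΔP = 1013 − 955 = 58 hPa.
V ≈ 6.17 × 58^0.617 = 6.17 × 12.25 ≈ 76 kt.
76 kt falls in the Category 1 band.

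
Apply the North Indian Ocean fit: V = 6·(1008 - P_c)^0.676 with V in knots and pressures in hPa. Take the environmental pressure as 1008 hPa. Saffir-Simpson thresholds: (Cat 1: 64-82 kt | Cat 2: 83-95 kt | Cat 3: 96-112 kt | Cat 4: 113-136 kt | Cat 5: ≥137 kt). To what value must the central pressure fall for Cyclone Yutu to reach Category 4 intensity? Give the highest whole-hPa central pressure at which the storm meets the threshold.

931 hPa

Category 4 begins at V = 113 kt.
Required ΔP = (113/6)^(1/0.676) = 18.833^1.479 ≈ 76.91 hPa.
P_c ≤ 1008 − 76.91 = 931.09, so the highest integer P_c is 931 hPa.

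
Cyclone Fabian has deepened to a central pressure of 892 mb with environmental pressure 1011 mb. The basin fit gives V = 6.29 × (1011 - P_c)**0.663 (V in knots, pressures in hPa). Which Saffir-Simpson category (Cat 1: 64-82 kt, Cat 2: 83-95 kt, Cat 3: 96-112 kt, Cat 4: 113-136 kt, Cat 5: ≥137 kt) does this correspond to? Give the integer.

ΔP = 1011 − 892 = 119 mb.
V ≈ 6.29 × 119^0.663 = 6.29 × 23.77 ≈ 150 kt.
150 kt falls in the Category 5 band.

5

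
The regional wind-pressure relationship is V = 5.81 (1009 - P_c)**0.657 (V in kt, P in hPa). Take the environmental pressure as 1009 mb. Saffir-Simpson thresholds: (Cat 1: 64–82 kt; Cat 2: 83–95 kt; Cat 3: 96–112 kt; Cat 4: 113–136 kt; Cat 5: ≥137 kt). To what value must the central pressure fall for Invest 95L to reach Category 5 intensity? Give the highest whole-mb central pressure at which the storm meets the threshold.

886 mb

Category 5 begins at V = 137 kt.
Required ΔP = (137/5.81)^(1/0.657) = 23.580^1.522 ≈ 122.77 mb.
P_c ≤ 1009 − 122.77 = 886.23, so the highest integer P_c is 886 mb.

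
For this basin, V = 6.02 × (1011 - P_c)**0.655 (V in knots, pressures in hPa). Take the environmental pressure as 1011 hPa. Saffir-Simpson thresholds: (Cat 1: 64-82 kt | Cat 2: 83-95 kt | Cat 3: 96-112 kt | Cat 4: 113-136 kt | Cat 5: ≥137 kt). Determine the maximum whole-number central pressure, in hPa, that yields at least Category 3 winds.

Category 3 begins at V = 96 kt.
Required ΔP = (96/6.02)^(1/0.655) = 15.947^1.527 ≈ 68.57 hPa.
P_c ≤ 1011 − 68.57 = 942.43, so the highest integer P_c is 942 hPa.

942 hPa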